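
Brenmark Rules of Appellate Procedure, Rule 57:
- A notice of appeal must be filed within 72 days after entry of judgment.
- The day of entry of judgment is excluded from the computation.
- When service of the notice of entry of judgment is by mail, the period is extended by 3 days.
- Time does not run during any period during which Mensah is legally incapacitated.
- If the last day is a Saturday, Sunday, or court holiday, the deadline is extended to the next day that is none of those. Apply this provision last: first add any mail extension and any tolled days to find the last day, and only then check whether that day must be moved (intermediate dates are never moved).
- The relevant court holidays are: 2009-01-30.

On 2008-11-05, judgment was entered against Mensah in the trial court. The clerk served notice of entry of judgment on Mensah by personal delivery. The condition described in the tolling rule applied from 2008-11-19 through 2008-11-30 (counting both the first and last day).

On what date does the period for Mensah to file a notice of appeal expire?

January 28, 2009

72 days after 2008-11-05 is January 16, 2009.
Service was not by mail, so no mail extension applies.
From November 19, 2008 through November 30, 2008 inclusive is 12 days; tolling adds 12 days: January 16, 2009 + 12 days = January 28, 2009.
January 28, 2009 is a Wednesday and not a court holiday, so no extension applies.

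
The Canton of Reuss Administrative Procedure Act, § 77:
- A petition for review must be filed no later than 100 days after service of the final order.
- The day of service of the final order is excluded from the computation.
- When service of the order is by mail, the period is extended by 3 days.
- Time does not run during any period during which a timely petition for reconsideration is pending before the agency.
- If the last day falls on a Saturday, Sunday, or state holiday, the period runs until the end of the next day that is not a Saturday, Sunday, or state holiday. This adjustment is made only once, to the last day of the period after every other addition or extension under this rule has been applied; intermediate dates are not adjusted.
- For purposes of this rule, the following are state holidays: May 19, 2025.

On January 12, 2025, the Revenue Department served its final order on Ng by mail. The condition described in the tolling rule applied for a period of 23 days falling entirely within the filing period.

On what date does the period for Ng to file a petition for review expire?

May 20, 2025

100 days after January 12, 2025 is April 22, 2025.
Service was by mail, adding 3 days: April 22, 2025 + 3 days = April 25, 2025.
Tolling adds 23 days: April 25, 2025 + 23 days = May 18, 2025.
May 18, 2025 is Sunday; May 19, 2025 is a listed holiday. The next qualifying day is May 20, 2025.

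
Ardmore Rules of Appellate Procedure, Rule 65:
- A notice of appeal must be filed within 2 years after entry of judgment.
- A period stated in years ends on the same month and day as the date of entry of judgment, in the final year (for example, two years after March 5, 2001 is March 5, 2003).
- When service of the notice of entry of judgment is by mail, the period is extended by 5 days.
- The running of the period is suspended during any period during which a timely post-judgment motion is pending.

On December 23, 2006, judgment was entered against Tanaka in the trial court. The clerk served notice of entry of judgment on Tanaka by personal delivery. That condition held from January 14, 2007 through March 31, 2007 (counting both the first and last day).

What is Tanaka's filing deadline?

March 10, 2009

2 years after December 23, 2006 is December 23, 2008.
Service was not by mail, so no mail extension applies.
From January 14, 2007 through March 31, 2007 inclusive is 77 days; tolling adds 77 days: December 23, 2008 + 77 days = March 10, 2009.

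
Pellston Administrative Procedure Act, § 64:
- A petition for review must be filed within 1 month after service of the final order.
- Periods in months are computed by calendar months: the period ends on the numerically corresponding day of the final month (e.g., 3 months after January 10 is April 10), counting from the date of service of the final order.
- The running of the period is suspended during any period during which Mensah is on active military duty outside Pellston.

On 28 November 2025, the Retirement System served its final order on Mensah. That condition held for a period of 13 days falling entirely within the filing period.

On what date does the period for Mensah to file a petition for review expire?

January 10, 2026

1 month after 28 November 2025 is December 28, 2025.
Tolling adds 13 days: December 28, 2025 + 13 days = January 10, 2026.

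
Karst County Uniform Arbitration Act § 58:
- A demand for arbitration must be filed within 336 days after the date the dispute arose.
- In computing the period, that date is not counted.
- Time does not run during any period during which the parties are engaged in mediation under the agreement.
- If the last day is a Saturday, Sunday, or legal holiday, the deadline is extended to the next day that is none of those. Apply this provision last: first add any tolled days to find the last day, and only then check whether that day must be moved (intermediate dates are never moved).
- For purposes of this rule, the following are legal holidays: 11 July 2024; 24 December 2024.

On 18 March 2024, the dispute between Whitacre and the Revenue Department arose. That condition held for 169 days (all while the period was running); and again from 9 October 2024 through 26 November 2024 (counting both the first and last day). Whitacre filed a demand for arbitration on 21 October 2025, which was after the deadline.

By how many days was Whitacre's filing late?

28 days

336 days after 18 March 2024 is February 17, 2025.
Tolling adds 169 days: February 17, 2025 + 169 days = August 5, 2025.
From October 9, 2024 through November 26, 2024 inclusive is 49 days; tolling adds 49 days: August 5, 2025 + 49 days = September 23, 2025.
September 23, 2025 is a Tuesday and not a legal holiday, so no extension applies.
The deadline is September 23, 2025; from September 23, 2025 to October 21, 2025 is 28 days.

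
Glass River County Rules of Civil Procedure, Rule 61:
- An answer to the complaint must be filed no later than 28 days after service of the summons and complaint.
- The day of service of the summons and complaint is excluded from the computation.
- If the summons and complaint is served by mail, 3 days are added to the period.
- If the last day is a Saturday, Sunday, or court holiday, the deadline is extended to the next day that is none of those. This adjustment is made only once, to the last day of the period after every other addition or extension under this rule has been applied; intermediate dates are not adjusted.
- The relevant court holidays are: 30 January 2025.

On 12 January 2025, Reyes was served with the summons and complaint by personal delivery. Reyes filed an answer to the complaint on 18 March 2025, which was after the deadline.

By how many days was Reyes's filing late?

36 days

28 days after 12 January 2025 is February 9, 2025.
Service was not by mail, so no mail extension applies.
February 9, 2025 is Sunday. The next qualifying day is February 10, 2025.
The deadline is February 10, 2025; from February 10, 2025 to March 18, 2025 is 36 days.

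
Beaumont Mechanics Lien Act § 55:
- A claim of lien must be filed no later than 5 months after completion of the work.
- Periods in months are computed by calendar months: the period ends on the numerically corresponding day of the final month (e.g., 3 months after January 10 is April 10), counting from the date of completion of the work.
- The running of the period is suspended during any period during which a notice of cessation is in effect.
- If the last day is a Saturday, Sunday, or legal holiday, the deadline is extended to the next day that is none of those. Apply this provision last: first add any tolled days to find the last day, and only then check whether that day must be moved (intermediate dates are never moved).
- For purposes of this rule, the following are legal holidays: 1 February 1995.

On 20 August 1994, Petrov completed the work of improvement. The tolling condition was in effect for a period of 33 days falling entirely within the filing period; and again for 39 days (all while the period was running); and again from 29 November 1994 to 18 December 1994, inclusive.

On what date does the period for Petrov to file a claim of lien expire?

5 months after 20 August 1994 is January 20, 1995.
Tolling adds 33 days: January 20, 1995 + 33 days = February 22, 1995.
Tolling adds 39 days: February 22, 1995 + 39 days = April 2, 1995.
From November 29, 1994 through December 18, 1994 inclusive is 20 days; tolling adds 20 days: April 2, 1995 + 20 days = April 22, 1995.
April 22, 1995 is Saturday; April 23, 1995 is Sunday. The next qualifying day is April 24, 1995.

April 24, 1995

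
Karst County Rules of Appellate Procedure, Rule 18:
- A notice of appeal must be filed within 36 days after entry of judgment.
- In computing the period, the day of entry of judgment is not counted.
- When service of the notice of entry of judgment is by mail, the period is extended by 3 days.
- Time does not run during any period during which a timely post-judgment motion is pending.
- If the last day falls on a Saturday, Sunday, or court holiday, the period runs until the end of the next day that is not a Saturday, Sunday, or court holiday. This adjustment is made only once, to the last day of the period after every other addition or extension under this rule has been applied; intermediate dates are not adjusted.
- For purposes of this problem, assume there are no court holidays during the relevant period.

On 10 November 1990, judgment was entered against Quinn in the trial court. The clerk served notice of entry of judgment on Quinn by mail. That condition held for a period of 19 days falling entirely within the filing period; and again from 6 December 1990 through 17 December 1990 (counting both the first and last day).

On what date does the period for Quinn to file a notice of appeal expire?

January 21, 1991

36 days after 10 November 1990 is December 16, 1990.
Service was by mail, adding 3 days: December 16, 1990 + 3 days = December 19, 1990.
Tolling adds 19 days: December 19, 1990 + 19 days = January 7, 1991.
From December 6, 1990 through December 17, 1990 inclusive is 12 days; tolling adds 12 days: January 7, 1991 + 12 days = January 19, 1991.
January 19, 1991 is Saturday; January 20, 1991 is Sunday. The next qualifying day is January 21, 1991.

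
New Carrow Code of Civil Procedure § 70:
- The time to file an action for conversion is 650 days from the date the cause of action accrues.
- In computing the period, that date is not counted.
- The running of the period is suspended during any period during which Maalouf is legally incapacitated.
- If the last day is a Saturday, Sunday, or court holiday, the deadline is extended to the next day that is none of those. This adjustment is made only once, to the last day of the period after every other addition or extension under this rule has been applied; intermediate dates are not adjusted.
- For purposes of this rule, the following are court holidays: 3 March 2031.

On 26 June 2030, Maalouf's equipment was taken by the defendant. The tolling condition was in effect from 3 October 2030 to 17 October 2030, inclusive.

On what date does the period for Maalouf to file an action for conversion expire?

April 21, 2032

650 days after 26 June 2030 is April 6, 2032.
From October 3, 2030 through October 17, 2030 inclusive is 15 days; tolling adds 15 days: April 6, 2032 + 15 days = April 21, 2032.
April 21, 2032 is a Wednesday and not a court holiday, so no extension applies.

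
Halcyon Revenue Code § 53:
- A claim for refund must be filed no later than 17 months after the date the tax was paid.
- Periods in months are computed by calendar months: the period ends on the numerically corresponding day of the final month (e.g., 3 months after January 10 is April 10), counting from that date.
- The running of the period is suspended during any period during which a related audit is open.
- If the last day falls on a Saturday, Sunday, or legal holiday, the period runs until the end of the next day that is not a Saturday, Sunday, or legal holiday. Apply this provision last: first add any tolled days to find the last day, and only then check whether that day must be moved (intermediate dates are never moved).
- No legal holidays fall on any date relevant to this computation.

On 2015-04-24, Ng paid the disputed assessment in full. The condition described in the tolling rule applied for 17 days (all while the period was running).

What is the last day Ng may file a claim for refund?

October 11, 2016

17 months after 2015-04-24 is September 24, 2016.
Tolling adds 17 days: September 24, 2016 + 17 days = October 11, 2016.
October 11, 2016 is a Tuesday and not a legal holiday, so no extension applies.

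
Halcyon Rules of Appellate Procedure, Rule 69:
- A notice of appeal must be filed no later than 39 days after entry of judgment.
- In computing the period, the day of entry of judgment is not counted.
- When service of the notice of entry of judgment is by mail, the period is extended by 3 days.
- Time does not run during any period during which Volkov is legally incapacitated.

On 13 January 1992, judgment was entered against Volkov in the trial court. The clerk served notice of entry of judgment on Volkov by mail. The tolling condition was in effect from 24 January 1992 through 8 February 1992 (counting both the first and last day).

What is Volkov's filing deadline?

39 days after 13 January 1992 is February 21, 1992.
Service was by mail, adding 3 days: February 21, 1992 + 3 days = February 24, 1992.
From January 24, 1992 through February 8, 1992 inclusive is 16 days; tolling adds 16 days: February 24, 1992 + 16 days = March 11, 1992.

March 11, 1992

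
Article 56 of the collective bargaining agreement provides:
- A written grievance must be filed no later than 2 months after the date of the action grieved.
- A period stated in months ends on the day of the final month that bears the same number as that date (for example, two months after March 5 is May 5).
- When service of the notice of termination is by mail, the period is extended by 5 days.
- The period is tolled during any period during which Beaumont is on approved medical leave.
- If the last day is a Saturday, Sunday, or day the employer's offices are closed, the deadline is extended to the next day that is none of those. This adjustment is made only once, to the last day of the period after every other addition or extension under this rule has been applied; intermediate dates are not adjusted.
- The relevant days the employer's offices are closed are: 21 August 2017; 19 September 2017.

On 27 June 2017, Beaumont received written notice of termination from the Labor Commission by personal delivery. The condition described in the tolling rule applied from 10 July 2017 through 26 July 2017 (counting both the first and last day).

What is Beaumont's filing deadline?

September 13, 2017

2 months after 27 June 2017 is August 27, 2017.
Service was not by mail, so no mail extension applies.
From July 10, 2017 through July 26, 2017 inclusive is 17 days; tolling adds 17 days: August 27, 2017 + 17 days = September 13, 2017.
September 13, 2017 is a Wednesday and not a day the employer's offices are closed, so no extension applies.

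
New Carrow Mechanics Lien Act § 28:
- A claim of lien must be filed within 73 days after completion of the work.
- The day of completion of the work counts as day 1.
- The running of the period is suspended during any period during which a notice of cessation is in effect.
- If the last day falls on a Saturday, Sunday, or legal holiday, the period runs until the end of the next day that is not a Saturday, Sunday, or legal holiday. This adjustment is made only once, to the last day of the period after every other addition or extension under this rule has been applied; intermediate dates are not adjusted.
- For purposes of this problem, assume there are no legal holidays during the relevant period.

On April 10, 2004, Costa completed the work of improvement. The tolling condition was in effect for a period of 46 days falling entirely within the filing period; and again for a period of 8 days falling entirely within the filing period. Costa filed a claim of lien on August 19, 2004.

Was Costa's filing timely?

No

Counting April 10, 2004 as day 1, day 73 is June 21, 2004.
Tolling adds 46 days: June 21, 2004 + 46 days = August 6, 2004.
Tolling adds 8 days: August 6, 2004 + 8 days = August 14, 2004.
August 14, 2004 is Saturday; August 15, 2004 is Sunday. The next qualifying day is August 16, 2004.
The deadline is August 16, 2004; the filing on August 19, 2004 is after that date.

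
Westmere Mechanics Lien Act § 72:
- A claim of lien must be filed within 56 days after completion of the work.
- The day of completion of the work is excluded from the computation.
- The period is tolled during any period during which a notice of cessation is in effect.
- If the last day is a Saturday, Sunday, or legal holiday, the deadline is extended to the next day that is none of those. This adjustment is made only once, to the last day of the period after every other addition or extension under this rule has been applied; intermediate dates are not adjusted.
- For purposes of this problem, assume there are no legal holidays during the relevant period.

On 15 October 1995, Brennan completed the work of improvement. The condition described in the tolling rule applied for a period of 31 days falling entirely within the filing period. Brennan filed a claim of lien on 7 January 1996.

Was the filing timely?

Yes

56 days after 15 October 1995 is December 10, 1995.
Tolling adds 31 days: December 10, 1995 + 31 days = January 10, 1996.
January 10, 1996 is a Wednesday and not a legal holiday, so no extension applies.
The deadline is January 10, 1996; the filing on January 7, 1996 is on or before that date.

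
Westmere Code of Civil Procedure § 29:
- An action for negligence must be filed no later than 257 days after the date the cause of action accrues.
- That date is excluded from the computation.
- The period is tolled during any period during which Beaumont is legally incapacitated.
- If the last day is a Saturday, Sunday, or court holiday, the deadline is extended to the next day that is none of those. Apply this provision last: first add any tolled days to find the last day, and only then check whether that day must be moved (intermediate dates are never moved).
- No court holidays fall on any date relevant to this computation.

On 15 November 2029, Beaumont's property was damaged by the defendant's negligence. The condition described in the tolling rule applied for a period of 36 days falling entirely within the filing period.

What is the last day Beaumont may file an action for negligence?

September 4, 2030

257 days after 15 November 2029 is July 30, 2030.
Tolling adds 36 days: July 30, 2030 + 36 days = September 4, 2030.
September 4, 2030 is a Wednesday and not a court holiday, so no extension applies.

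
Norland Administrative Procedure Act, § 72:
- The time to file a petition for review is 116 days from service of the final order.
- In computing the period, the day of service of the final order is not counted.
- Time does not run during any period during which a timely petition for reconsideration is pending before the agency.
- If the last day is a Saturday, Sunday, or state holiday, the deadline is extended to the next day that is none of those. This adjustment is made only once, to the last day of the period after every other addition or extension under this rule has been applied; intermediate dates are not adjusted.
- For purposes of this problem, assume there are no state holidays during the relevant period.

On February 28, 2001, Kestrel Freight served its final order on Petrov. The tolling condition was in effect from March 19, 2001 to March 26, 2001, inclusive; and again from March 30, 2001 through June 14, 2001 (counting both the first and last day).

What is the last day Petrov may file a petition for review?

September 17, 2001

116 days after February 28, 2001 is June 24, 2001.
From March 19, 2001 through March 26, 2001 inclusive is 8 days; tolling adds 8 days: June 24, 2001 + 8 days = July 2, 2001.
From March 30, 2001 through June 14, 2001 inclusive is 77 days; tolling adds 77 days: July 2, 2001 + 77 days = September 17, 2001.
September 17, 2001 is a Monday and not a state holiday, so no extension applies.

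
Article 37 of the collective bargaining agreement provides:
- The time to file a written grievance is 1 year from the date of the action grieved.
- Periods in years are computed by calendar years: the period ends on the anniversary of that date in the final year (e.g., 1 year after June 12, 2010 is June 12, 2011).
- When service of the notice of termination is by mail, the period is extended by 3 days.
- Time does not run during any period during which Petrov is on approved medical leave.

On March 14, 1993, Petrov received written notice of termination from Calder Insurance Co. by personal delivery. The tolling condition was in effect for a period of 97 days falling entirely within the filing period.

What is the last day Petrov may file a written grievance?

June 19, 1994

1 year after March 14, 1993 is March 14, 1994.
Service was not by mail, so no mail extension applies.
Tolling adds 97 days: March 14, 1994 + 97 days = June 19, 1994.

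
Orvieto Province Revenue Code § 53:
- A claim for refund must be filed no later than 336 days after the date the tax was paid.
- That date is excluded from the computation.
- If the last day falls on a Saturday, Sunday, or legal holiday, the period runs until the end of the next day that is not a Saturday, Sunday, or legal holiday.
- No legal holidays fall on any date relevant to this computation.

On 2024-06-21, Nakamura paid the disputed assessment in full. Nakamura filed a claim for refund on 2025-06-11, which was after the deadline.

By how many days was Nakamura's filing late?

19 days

336 days after 2024-06-21 is May 23, 2025.
May 23, 2025 is a Friday and not a legal holiday, so no extension applies.
The deadline is May 23, 2025; from May 23, 2025 to June 11, 2025 is 19 days.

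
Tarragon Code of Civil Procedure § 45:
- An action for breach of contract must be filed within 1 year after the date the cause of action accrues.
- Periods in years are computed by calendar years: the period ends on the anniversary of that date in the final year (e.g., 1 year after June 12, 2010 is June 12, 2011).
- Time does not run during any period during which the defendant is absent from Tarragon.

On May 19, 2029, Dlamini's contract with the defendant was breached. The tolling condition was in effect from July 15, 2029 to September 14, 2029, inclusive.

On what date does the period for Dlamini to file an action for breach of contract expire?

1 year after May 19, 2029 is May 19, 2030.
From July 15, 2029 through September 14, 2029 inclusive is 62 days; tolling adds 62 days: May 19, 2030 + 62 days = July 20, 2030.

July 20, 2030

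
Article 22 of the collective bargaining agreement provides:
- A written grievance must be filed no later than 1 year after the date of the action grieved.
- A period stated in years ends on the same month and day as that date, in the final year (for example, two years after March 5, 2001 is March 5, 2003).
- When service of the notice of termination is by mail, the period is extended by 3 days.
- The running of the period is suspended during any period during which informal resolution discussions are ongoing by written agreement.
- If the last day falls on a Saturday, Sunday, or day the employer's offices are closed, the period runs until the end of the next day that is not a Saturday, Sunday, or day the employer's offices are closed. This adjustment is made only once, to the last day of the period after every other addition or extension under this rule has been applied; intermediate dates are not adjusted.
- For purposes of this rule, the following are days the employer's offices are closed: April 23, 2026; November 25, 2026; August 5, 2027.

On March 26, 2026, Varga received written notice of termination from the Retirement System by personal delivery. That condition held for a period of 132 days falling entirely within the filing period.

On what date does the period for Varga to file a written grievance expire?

1 year after March 26, 2026 is March 26, 2027.
Service was not by mail, so no mail extension applies.
Tolling adds 132 days: March 26, 2027 + 132 days = August 5, 2027.
August 5, 2027 is a listed holiday. The next qualifying day is August 6, 2027.

August 6, 2027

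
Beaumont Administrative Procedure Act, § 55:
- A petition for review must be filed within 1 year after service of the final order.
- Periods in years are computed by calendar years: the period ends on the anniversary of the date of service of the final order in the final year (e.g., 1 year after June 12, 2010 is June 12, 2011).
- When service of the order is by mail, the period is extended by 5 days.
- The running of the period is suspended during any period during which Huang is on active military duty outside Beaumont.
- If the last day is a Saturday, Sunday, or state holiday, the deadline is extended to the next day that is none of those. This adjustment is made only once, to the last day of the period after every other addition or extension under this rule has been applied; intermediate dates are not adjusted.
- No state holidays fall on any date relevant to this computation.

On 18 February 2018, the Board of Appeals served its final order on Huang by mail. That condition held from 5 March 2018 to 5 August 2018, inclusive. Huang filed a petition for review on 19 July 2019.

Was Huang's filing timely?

1 year after 18 February 2018 is February 18, 2019.
Service was by mail, adding 5 days: February 18, 2019 + 5 days = February 23, 2019.
From March 5, 2018 through August 5, 2018 inclusive is 154 days; tolling adds 154 days: February 23, 2019 + 154 days = July 27, 2019.
July 27, 2019 is Saturday; July 28, 2019 is Sunday. The next qualifying day is July 29, 2019.
The deadline is July 29, 2019; the filing on July 19, 2019 is on or before that date.

Yes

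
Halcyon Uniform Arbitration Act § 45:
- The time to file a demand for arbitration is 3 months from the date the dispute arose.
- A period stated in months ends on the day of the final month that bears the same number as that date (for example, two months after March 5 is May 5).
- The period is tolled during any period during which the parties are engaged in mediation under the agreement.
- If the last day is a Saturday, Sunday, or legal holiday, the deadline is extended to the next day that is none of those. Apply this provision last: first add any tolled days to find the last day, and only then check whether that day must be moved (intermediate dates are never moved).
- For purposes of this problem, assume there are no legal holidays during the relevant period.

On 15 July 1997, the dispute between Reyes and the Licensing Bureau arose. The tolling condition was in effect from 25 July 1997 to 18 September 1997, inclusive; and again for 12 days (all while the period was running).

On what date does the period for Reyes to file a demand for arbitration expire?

December 22, 1997

3 months after 15 July 1997 is October 15, 1997.
From July 25, 1997 through September 18, 1997 inclusive is 56 days; tolling adds 56 days: October 15, 1997 + 56 days = December 10, 1997.
Tolling adds 12 days: December 10, 1997 + 12 days = December 22, 1997.
December 22, 1997 is a Monday and not a legal holiday, so no extension applies.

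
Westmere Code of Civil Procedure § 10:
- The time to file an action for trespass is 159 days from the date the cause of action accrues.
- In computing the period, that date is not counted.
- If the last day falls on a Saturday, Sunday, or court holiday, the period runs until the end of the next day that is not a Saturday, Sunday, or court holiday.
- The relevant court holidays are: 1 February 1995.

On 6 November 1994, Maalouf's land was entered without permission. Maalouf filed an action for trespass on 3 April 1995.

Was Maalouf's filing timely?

Yes

159 days after 6 November 1994 is April 14, 1995.
April 14, 1995 is a Friday and not a court holiday, so no extension applies.
The deadline is April 14, 1995; the filing on April 3, 1995 is on or before that date.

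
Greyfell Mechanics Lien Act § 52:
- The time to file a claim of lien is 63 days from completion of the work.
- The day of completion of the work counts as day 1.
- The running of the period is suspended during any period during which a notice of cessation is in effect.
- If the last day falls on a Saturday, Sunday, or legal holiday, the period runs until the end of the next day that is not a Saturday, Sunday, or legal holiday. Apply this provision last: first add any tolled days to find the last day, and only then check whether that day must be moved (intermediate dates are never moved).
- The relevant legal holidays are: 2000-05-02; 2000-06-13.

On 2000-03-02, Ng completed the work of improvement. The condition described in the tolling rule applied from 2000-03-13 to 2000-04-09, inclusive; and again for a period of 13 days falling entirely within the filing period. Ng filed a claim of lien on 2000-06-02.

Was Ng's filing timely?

Counting 2000-03-02 as day 1, day 63 is May 3, 2000.
From March 13, 2000 through April 9, 2000 inclusive is 28 days; tolling adds 28 days: May 3, 2000 + 28 days = May 31, 2000.
Tolling adds 13 days: May 31, 2000 + 13 days = June 13, 2000.
June 13, 2000 is a listed holiday. The next qualifying day is June 14, 2000.
The deadline is June 14, 2000; the filing on June 2, 2000 is on or before that date.

Yes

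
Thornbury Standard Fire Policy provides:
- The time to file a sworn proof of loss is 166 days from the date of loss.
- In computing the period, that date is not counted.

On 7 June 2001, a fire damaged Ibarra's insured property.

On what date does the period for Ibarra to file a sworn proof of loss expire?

November 20, 2001

166 days after 7 June 2001 is November 20, 2001.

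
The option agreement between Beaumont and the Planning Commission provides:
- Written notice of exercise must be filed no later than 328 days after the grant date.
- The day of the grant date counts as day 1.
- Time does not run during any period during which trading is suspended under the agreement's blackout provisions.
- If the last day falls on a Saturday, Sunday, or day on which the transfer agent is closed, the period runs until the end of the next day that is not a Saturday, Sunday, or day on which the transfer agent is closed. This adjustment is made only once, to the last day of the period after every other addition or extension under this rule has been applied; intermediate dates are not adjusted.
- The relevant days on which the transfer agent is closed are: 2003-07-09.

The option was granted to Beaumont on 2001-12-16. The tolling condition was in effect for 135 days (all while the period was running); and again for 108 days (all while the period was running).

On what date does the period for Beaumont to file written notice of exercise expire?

July 10, 2003

Counting 2001-12-16 as day 1, day 328 is November 8, 2002.
Tolling adds 135 days: November 8, 2002 + 135 days = March 23, 2003.
Tolling adds 108 days: March 23, 2003 + 108 days = July 9, 2003.
July 9, 2003 is a listed holiday. The next qualifying day is July 10, 2003.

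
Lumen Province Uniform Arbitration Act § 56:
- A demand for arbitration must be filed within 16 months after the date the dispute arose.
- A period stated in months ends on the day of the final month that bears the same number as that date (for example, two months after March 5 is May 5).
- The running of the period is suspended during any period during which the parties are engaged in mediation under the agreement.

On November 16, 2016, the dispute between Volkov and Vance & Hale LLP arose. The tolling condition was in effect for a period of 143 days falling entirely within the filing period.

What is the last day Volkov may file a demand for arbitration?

August 6, 2018

16 months after November 16, 2016 is March 16, 2018.
Tolling adds 143 days: March 16, 2018 + 143 days = August 6, 2018.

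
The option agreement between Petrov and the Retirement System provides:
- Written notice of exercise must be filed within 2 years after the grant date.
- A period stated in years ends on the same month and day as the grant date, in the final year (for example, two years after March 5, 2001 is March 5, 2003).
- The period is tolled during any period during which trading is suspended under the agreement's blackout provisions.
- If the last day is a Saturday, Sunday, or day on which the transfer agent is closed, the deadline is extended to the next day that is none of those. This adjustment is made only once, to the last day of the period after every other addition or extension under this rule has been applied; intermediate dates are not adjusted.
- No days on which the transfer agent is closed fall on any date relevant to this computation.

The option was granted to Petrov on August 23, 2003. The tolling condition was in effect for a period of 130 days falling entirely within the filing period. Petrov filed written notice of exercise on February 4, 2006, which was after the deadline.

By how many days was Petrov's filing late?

33 days

2 years after August 23, 2003 is August 23, 2005.
Tolling adds 130 days: August 23, 2005 + 130 days = December 31, 2005.
December 31, 2005 is Saturday; January 1, 2006 is Sunday. The next qualifying day is January 2, 2006.
The deadline is January 2, 2006; from January 2, 2006 to February 4, 2006 is 33 days.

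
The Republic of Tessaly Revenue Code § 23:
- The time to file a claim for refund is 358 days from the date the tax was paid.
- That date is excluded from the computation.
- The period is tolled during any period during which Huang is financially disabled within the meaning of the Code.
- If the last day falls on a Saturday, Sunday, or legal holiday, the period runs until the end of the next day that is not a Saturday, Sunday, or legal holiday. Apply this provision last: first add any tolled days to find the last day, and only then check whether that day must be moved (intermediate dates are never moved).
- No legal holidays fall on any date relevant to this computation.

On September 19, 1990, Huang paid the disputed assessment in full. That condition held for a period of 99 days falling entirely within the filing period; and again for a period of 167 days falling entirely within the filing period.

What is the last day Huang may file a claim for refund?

358 days after September 19, 1990 is September 12, 1991.
Tolling adds 99 days: September 12, 1991 + 99 days = December 20, 1991.
Tolling adds 167 days: December 20, 1991 + 167 days = June 4, 1992.
June 4, 1992 is a Thursday and not a legal holiday, so no extension applies.

June 4, 1992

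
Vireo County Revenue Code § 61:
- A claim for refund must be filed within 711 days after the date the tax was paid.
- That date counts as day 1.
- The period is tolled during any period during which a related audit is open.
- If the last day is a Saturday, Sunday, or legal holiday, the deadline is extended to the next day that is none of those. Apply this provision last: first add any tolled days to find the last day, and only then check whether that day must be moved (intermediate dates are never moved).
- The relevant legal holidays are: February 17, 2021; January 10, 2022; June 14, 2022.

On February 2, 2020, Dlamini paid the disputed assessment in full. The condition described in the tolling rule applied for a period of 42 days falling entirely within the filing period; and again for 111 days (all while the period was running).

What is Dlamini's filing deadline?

Counting February 2, 2020 as day 1, day 711 is January 12, 2022.
Tolling adds 42 days: January 12, 2022 + 42 days = February 23, 2022.
Tolling adds 111 days: February 23, 2022 + 111 days = June 14, 2022.
June 14, 2022 is a listed holiday. The next qualifying day is June 15, 2022.

June 15, 2022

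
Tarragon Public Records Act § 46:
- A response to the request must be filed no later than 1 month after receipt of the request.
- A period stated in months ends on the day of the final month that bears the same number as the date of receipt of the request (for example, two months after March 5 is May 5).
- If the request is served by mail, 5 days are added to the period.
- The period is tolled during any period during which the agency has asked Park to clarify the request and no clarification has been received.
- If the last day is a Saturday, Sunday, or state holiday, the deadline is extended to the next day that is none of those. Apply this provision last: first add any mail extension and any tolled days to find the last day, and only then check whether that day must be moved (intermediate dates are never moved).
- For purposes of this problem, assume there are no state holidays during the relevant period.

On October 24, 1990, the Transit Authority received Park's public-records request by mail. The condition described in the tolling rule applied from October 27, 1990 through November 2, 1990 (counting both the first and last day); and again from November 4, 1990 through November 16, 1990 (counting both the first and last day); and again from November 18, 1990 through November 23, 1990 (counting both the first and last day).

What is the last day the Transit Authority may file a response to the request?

December 25, 1990

1 month after October 24, 1990 is November 24, 1990.
Service was by mail, adding 5 days: November 24, 1990 + 5 days = November 29, 1990.
From October 27, 1990 through November 2, 1990 inclusive is 7 days; tolling adds 7 days: November 29, 1990 + 7 days = December 6, 1990.
From November 4, 1990 through November 16, 1990 inclusive is 13 days; tolling adds 13 days: December 6, 1990 + 13 days = December 19, 1990.
From November 18, 1990 through November 23, 1990 inclusive is 6 days; tolling adds 6 days: December 19, 1990 + 6 days = December 25, 1990.
December 25, 1990 is a Tuesday and not a state holiday, so no extension applies.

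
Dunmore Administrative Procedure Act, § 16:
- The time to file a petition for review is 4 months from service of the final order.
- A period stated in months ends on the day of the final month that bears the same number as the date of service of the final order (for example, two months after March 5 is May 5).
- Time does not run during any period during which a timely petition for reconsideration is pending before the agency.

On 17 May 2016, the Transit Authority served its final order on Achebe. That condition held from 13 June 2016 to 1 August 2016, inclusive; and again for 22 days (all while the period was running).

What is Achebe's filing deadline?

4 months after 17 May 2016 is September 17, 2016.
From June 13, 2016 through August 1, 2016 inclusive is 50 days; tolling adds 50 days: September 17, 2016 + 50 days = November 6, 2016.
Tolling adds 22 days: November 6, 2016 + 22 days = November 28, 2016.

November 28, 2016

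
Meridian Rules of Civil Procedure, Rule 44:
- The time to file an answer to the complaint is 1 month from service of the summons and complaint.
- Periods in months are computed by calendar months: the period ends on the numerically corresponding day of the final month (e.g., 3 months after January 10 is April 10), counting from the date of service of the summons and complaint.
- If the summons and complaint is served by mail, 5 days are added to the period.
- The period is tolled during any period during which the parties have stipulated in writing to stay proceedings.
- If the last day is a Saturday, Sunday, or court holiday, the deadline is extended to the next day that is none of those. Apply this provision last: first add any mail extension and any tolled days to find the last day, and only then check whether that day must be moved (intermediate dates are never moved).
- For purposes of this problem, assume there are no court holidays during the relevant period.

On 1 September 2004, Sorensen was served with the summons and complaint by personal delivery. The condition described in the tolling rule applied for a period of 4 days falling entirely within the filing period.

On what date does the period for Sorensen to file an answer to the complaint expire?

1 month after 1 September 2004 is October 1, 2004.
Service was not by mail, so no mail extension applies.
Tolling adds 4 days: October 1, 2004 + 4 days = October 5, 2004.
October 5, 2004 is a Tuesday and not a court holiday, so no extension applies.

October 5, 2004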